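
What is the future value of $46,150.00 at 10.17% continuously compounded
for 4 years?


Formula: FV = P * e^(r*t)
Exponent: r*t = 0.1017 * 4 = 0.4068
e^(0.4068) = 1.502004
FV = $46,150.00 * 1.502004 = $69,317.47

$69,317.47


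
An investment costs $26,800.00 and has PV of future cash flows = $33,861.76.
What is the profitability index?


Formula: PI = PV(cash flows) / initial investment
Substituting: PI = $33,861.76 / $26,800.00
PI = 1.2635

1.2635


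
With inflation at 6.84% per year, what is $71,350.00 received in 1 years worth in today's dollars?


Formula: Real value = nominal / (1 + inflation)^years
Price level: (1 + 0.0684)^1 = 1.0684
Real value = $71,350.00 / 1.0684 = $66,782.10

$66,782.10


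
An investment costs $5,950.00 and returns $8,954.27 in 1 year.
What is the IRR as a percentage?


Formula: IRR = C1/C0 - 1
Substituting: IRR = $8,954.27 / $5,950.00 - 1
Ratio: 1.504919 - 1 = 0.504919
IRR = 50.4919%

50.4919%


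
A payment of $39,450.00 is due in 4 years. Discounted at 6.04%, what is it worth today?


Formula: PV = FV / (1 + r)^n
Substituting: PV = $39,450.00 / (1 + 0.0604)^4
Discount factor: (1.0604)^4 = 1.264384
PV = $39,450.00 / 1.264384 = $31,200.97

$31,200.97


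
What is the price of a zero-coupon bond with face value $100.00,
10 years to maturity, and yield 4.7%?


Formula: Price = FV / (1 + r)^n
Substituting: Price = $100.00 / (1 + 0.047)^10
Discount factor: (1.047)^10 = 1.582949
Price = $100.00 / 1.582949 = $63.17

$63.17


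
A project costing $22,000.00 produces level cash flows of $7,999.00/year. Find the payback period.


Formula: Payback = investment / annual cash flow
Substituting: Payback = $22,000.00 / $7,999.00
Payback = 2.7503 years

2.7503 years


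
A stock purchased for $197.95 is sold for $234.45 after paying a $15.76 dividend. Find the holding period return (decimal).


Formula: HPR = (P1 - P0 + D) / P0
Gain: $234.45 - $197.95 + $15.76 = $52.26
HPR = $52.26 / $197.95 = 0.264

0.264


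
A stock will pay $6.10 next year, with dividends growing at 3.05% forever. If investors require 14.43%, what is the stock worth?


Formula: P = D1 / (r - g)
Spread: r - g = 0.1443 - 0.0305 = 0.1138
Substituting: P = $6.10 / 0.1138
P = $53.60

$53.60


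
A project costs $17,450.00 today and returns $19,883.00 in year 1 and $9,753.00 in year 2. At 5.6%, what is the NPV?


Formula: NPV = C0 + C1/(1+r) + C2/(1+r)^2
Discount C1: $19,883.00 / (1 + 0.056) = $18,828.60
Discount C2: $9,753.00 / (1 + 0.056)^2 = $8,746.02
NPV = -$17,450.00 + $18,828.60 + $8,746.02 = $10,124.62

$10,124.62


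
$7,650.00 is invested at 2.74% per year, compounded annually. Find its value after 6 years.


Formula: FV = P * (1 + r)^n
Substituting: FV = $7,650.00 * (1 + 0.0274)^6
Growth factor: (1.0274)^6 = 1.176081
FV = $7,650.00 * 1.176081 = $8,997.02

$8,997.02


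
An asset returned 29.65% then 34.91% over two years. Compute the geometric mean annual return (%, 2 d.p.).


Formula: Geometric mean = ((1+r1)*(1+r2))^(1/2) - 1
Product: (1 + 0.2965) * (1 + 0.3491) = 1.2965 * 1.3491 = 1.749108
Square root: 1.749108^0.5 = 1.322539
Geometric mean = 1.322539 - 1 = 0.322539
As percentage: 32.25%

32.25%


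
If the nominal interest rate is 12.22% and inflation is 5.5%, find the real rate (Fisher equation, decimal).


Formula: (1 + r_real) = (1 + r_nom) / (1 + inflation)
Substituting: (1 + r_real) = 1.1222 / 1.055
(1 + r_real) = 1.063697
r_real = 1.063697 - 1 = 0.063697

0.063697


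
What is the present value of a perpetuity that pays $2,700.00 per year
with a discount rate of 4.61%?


Formula: PV = C / r
Substituting: PV = $2,700.00 / 0.0461
PV = $58,568.33

$58,568.33


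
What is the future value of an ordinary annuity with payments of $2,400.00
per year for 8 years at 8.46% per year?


Formula: FV = PMT * ((1+r)^n - 1) / r
Growth factor: (1 + 0.0846)^8 = 1.914947
Numerator: 1.914947 - 1 = 0.914947
FV = $2,400.00 * 0.914947 / 0.0846 = $25,955.95

$25,955.95


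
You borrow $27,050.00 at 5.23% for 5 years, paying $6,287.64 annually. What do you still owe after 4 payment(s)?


Formula: Balance = PV*(1+r)^k - PMT*((1+r)^k - 1)/r
Growth: (1 + 0.0523)^4 = 1.226191
Accumulated factor: ((1+r)^k - 1)/r = 4.324884
Balance = $27,050.00 * 1.226191 - $6,287.64 * 4.324884
Balance = $5,975.16

$5,975.16


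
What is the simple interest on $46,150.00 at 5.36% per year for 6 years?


Formula: I = P * r * t
Substituting: I = $46,150.00 * 0.0536 * 6
Step: I = $46,150.00 * 0.3216
I = $14,841.84

$14,841.84


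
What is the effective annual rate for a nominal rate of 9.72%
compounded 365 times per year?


Formula: EAR = (1 + r/m)^m - 1
Period rate: r/m = 0.0972 / 365 = 0.000266
Compounding: (1 + 0.000266)^365 = 1.102067
EAR = 1.102067 - 1 = 0.102067

0.102067


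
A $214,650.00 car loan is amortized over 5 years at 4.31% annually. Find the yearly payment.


Formula: PMT = PV * r / (1 - (1+r)^(-n))
Denominator: 1 - (1 + 0.0431)^(-5) = 0.190214
Numerator: $214,650.00 * 0.0431 = 9251.415
PMT = 9251.415 / 0.190214 = $48,636.88

$48,636.88


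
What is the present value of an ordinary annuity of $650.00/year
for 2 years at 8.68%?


Formula: PV = PMT * (1 - (1+r)^(-n)) / r
Discount factor: (1 + 0.0868)^(-2) = 0.846644
Bracket: 1 - 0.846644 = 0.153356
PV = $650.00 * 0.153356 / 0.0868 = $1,148.40

$1,148.40


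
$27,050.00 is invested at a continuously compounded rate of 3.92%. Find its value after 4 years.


Formula: FV = P * e^(r*t)
Exponent: r*t = 0.0392 * 4 = 0.1568
e^(0.1568) = 1.169762
FV = $27,050.00 * 1.169762 = $31,642.05

$31,642.05


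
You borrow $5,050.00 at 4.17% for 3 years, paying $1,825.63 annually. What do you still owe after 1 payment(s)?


Formula: Balance = PV*(1+r)^k - PMT*((1+r)^k - 1)/r
Growth: (1 + 0.0417)^1 = 1.0417
Accumulated factor: ((1+r)^k - 1)/r = 1.0
Balance = $5,050.00 * 1.0417 - $1,825.63 * 1.0
Balance = $3,434.96

$3,434.96


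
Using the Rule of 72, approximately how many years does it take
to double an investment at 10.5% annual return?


Formula: Years ≈ 72 / r
Substituting: Years ≈ 72 / 10.5
Years ≈ 6.9

6.9 years


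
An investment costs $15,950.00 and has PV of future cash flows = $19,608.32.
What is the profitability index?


Formula: PI = PV(cash flows) / initial investment
Substituting: PI = $19,608.32 / $15,950.00
PI = 1.2294

1.2294


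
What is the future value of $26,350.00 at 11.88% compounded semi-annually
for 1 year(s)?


Formula: FV = P * (1 + r/m)^(m*t)
Period rate: r/m = 0.1188 / 2 = 0.0594
Total periods: m*t = 2 * 1 = 2
Growth factor: (1 + 0.0594)^2 = 1.122328
FV = $26,350.00 * 1.122328 = $29,573.35

$29,573.35


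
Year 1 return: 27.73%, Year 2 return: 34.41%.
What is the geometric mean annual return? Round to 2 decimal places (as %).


Formula: Geometric mean = ((1+r1)*(1+r2))^(1/2) - 1
Product: (1 + 0.2773) * (1 + 0.3441) = 1.2773 * 1.3441 = 1.716819
Square root: 1.716819^0.5 = 1.310274
Geometric mean = 1.310274 - 1 = 0.310274
As percentage: 31.03%

31.03%


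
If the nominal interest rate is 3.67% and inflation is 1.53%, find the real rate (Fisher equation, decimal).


Formula: (1 + r_real) = (1 + r_nom) / (1 + inflation)
Substituting: (1 + r_real) = 1.0367 / 1.0153
(1 + r_real) = 1.021078
r_real = 1.021078 - 1 = 0.021078

0.021078


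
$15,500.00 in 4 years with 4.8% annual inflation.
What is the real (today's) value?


Formula: Real value = nominal / (1 + inflation)^years
Price level: (1 + 0.048)^4 = 1.206272
Real value = $15,500.00 / 1.206272 = $12,849.51

$12,849.51


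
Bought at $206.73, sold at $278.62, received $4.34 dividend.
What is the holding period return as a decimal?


Formula: HPR = (P1 - P0 + D) / P0
Gain: $278.62 - $206.73 + $4.34 = $76.23
HPR = $76.23 / $206.73 = 0.3687

0.3687


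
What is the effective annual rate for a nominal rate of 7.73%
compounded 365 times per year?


Formula: EAR = (1 + r/m)^m - 1
Period rate: r/m = 0.0773 / 365 = 0.000212
Compounding: (1 + 0.000212)^365 = 1.080357
EAR = 1.080357 - 1 = 0.080357

0.080357


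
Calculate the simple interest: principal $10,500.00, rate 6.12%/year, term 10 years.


Formula: I = P * r * t
Substituting: I = $10,500.00 * 0.0612 * 10
Step: I = $10,500.00 * 0.612
I = $6,426.00

$6,426.00


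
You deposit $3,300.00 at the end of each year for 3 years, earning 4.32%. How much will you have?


Formula: FV = PMT * ((1+r)^n - 1) / r
Growth factor: (1 + 0.0432)^3 = 1.135279
Numerator: 1.135279 - 1 = 0.135279
FV = $3,300.00 * 0.135279 / 0.0432 = $10,333.84

$10,333.84


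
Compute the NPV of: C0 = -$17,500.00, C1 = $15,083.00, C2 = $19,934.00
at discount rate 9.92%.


Formula: NPV = C0 + C1/(1+r) + C2/(1+r)^2
Discount C1: $15,083.00 / (1 + 0.0992) = $13,721.80
Discount C2: $19,934.00 / (1 + 0.0992)^2 = $16,498.37
NPV = -$17,500.00 + $13,721.80 + $16,498.37 = $12,720.17

$12,720.17


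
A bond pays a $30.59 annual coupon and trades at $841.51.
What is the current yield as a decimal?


Formula: Current yield = annual coupon / price
Substituting: CY = $30.59 / $841.51
CY = 0.036351

0.036351


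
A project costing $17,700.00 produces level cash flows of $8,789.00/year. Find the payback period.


Formula: Payback = investment / annual cash flow
Substituting: Payback = $17,700.00 / $8,789.00
Payback = 2.0139 years

2.0139 years


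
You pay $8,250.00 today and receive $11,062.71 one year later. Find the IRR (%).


Formula: IRR = C1/C0 - 1
Substituting: IRR = $11,062.71 / $8,250.00 - 1
Ratio: 1.340935 - 1 = 0.340935
IRR = 34.0935%

34.0935%


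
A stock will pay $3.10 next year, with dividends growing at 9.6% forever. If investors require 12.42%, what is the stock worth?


Formula: P = D1 / (r - g)
Spread: r - g = 0.1242 - 0.096 = 0.0282
Substituting: P = $3.10 / 0.0282
P = $109.93

$109.93


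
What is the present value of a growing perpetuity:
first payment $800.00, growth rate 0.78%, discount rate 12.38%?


Formula: PV = C / (r - g)
Spread: r - g = 0.1238 - 0.0078 = 0.116
Substituting: PV = $800.00 / 0.116
PV = $6,896.55

$6,896.55


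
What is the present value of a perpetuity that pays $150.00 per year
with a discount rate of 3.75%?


Formula: PV = C / r
Substituting: PV = $150.00 / 0.0375
PV = $4,000.00

$4,000.00


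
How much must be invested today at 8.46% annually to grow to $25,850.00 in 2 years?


Formula: PV = FV / (1 + r)^n
Substituting: PV = $25,850.00 / (1 + 0.0846)^2
Discount factor: (1.0846)^2 = 1.176357
PV = $25,850.00 / 1.176357 = $21,974.62

$21,974.62


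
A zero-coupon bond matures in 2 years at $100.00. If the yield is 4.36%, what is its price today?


Formula: Price = FV / (1 + r)^n
Substituting: Price = $100.00 / (1 + 0.0436)^2
Discount factor: (1.0436)^2 = 1.089101
Price = $100.00 / 1.089101 = $91.82

$91.82


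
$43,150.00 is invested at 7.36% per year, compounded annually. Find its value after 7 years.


Formula: FV = P * (1 + r)^n
Substituting: FV = $43,150.00 * (1 + 0.0736)^7
Growth factor: (1.0736)^7 = 1.643984
FV = $43,150.00 * 1.643984 = $70,937.90

$70,937.90


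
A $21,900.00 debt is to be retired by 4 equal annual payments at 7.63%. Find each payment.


Formula: PMT = PV * r / (1 - (1+r)^(-n))
Denominator: 1 - (1 + 0.0763)^(-4) = 0.254811
Numerator: $21,900.00 * 0.0763 = 1670.97
PMT = 1670.97 / 0.254811 = $6,557.69

$6,557.69


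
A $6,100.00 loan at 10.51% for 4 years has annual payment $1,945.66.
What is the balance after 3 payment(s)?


Formula: Balance = PV*(1+r)^k - PMT*((1+r)^k - 1)/r
Growth: (1 + 0.1051)^3 = 1.349599
Accumulated factor: ((1+r)^k - 1)/r = 3.326346
Balance = $6,100.00 * 1.349599 - $1,945.66 * 3.326346
Balance = $1,760.62

$1,760.62


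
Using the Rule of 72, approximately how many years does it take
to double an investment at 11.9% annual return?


Formula: Years ≈ 72 / r
Substituting: Years ≈ 72 / 11.9
Years ≈ 6.1

6.1 years


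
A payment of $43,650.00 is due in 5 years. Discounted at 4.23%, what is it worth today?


Formula: PV = FV / (1 + r)^n
Substituting: PV = $43,650.00 / (1 + 0.0423)^5
Discount factor: (1.0423)^5 = 1.230166
PV = $43,650.00 / 1.230166 = $35,483.02

$35,483.02


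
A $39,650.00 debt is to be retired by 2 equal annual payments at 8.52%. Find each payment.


Formula: PMT = PV * r / (1 - (1+r)^(-n))
Denominator: 1 - (1 + 0.0852)^(-2) = 0.150858
Numerator: $39,650.00 * 0.0852 = 3378.18
PMT = 3378.18 / 0.150858 = $22,393.14

$22,393.14


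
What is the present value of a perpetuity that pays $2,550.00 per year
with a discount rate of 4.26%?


Formula: PV = C / r
Substituting: PV = $2,550.00 / 0.0426
PV = $59,859.15

$59,859.15


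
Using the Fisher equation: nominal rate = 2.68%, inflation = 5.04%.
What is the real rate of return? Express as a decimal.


Formula: (1 + r_real) = (1 + r_nom) / (1 + inflation)
Substituting: (1 + r_real) = 1.0268 / 1.0504
(1 + r_real) = 0.977532
r_real = 0.977532 - 1 = -0.022468

-0.022468


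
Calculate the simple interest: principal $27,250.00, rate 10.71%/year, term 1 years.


Formula: I = P * r * t
Substituting: I = $27,250.00 * 0.1071 * 1
Step: I = $27,250.00 * 0.1071
I = $2,918.48

$2,918.48


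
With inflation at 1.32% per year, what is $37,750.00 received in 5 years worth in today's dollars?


Formula: Real value = nominal / (1 + inflation)^years
Price level: (1 + 0.0132)^5 = 1.067766
Real value = $37,750.00 / 1.067766 = $35,354.20

$35,354.20


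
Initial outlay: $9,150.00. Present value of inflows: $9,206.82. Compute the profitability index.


Formula: PI = PV(cash flows) / initial investment
Substituting: PI = $9,206.82 / $9,150.00
PI = 1.0062

1.0062


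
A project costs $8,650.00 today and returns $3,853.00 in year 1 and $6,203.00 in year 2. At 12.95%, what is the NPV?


Formula: NPV = C0 + C1/(1+r) + C2/(1+r)^2
Discount C1: $3,853.00 / (1 + 0.1295) = $3,411.24
Discount C2: $6,203.00 / (1 + 0.1295)^2 = $4,862.16
NPV = -$8,650.00 + $3,411.24 + $4,862.16 = -$376.60

-$376.60


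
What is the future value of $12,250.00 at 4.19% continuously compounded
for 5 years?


Formula: FV = P * e^(r*t)
Exponent: r*t = 0.0419 * 5 = 0.2095
e^(0.2095) = 1.233061
FV = $12,250.00 * 1.233061 = $15,105.00

$15,105.00


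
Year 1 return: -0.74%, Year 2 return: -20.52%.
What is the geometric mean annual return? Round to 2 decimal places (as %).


Formula: Geometric mean = ((1+r1)*(1+r2))^(1/2) - 1
Product: (1 + -0.0074) * (1 + -0.2052) = 0.9926 * 0.7948 = 0.788918
Square root: 0.788918^0.5 = 0.888211
Geometric mean = 0.888211 - 1 = -0.111789
As percentage: -11.18%

-11.18%


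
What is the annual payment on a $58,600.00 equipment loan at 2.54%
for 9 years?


Formula: PMT = PV * r / (1 - (1+r)^(-n))
Denominator: 1 - (1 + 0.0254)^(-9) = 0.202078
Numerator: $58,600.00 * 0.0254 = 1488.44
PMT = 1488.44 / 0.202078 = $7,365.65

$7,365.65


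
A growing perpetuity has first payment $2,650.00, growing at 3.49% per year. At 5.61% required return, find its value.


Formula: PV = C / (r - g)
Spread: r - g = 0.0561 - 0.0349 = 0.0212
Substituting: PV = $2,650.00 / 0.0212
PV = $125,000.00

$125,000.00


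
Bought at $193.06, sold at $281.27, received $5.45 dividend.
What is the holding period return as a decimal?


Formula: HPR = (P1 - P0 + D) / P0
Gain: $281.27 - $193.06 + $5.45 = $93.66
HPR = $93.66 / $193.06 = 0.4851

0.4851


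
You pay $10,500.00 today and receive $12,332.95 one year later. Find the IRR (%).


Formula: IRR = C1/C0 - 1
Substituting: IRR = $12,332.95 / $10,500.00 - 1
Ratio: 1.174567 - 1 = 0.174567
IRR = 17.4567%

17.4567%


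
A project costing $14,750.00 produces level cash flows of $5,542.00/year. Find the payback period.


Formula: Payback = investment / annual cash flow
Substituting: Payback = $14,750.00 / $5,542.00
Payback = 2.6615 years

2.6615 years


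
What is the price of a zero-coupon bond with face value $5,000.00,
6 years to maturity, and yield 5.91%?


Formula: Price = FV / (1 + r)^n
Substituting: Price = $5,000.00 / (1 + 0.0591)^6
Discount factor: (1.0591)^6 = 1.411308
Price = $5,000.00 / 1.411308 = $3,542.81

$3,542.81


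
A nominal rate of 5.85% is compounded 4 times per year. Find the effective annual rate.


Formula: EAR = (1 + r/m)^m - 1
Period rate: r/m = 0.0585 / 4 = 0.014625
Compounding: (1 + 0.014625)^4 = 1.059796
EAR = 1.059796 - 1 = 0.059796

0.059796


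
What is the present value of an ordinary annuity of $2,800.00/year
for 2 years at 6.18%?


Formula: PV = PMT * (1 - (1+r)^(-n)) / r
Discount factor: (1 + 0.0618)^(-2) = 0.886981
Bracket: 1 - 0.886981 = 0.113019
PV = $2,800.00 * 0.113019 / 0.0618 = $5,120.58

$5,120.58


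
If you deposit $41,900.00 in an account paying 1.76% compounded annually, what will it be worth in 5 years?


Formula: FV = P * (1 + r)^n
Substituting: FV = $41,900.00 * (1 + 0.0176)^5
Growth factor: (1.0176)^5 = 1.091153
FV = $41,900.00 * 1.091153 = $45,719.29

$45,719.29


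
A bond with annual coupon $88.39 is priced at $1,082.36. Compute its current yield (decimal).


Formula: Current yield = annual coupon / price
Substituting: CY = $88.39 / $1,082.36
CY = 0.081664

0.081664


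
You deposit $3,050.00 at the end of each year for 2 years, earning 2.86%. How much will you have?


Formula: FV = PMT * ((1+r)^n - 1) / r
Growth factor: (1 + 0.0286)^2 = 1.058018
Numerator: 1.058018 - 1 = 0.058018
FV = $3,050.00 * 0.058018 / 0.0286 = $6,187.23

$6,187.23


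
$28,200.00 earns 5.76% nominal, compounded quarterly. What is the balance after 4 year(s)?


Formula: FV = P * (1 + r/m)^(m*t)
Period rate: r/m = 0.0576 / 4 = 0.0144
Total periods: m*t = 4 * 4 = 16
Growth factor: (1 + 0.0144)^16 = 1.257036
FV = $28,200.00 * 1.257036 = $35,448.43

$35,448.43


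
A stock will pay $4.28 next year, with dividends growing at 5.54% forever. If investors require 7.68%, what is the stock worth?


Formula: P = D1 / (r - g)
Spread: r - g = 0.0768 - 0.0554 = 0.0214
Substituting: P = $4.28 / 0.0214
P = $200.00

$200.00


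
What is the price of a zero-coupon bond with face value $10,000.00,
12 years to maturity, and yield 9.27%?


Formula: Price = FV / (1 + r)^n
Substituting: Price = $10,000.00 / (1 + 0.0927)^12
Discount factor: (1.0927)^12 = 2.897419
Price = $10,000.00 / 2.897419 = $3,451.35

$3,451.35


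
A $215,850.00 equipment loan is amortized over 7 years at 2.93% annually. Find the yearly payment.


Formula: PMT = PV * r / (1 - (1+r)^(-n))
Denominator: 1 - (1 + 0.0293)^(-7) = 0.18303
Numerator: $215,850.00 * 0.0293 = 6324.405
PMT = 6324.405 / 0.18303 = $34,553.95

$34,553.95


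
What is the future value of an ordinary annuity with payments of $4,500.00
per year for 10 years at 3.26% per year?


Formula: FV = PMT * ((1+r)^n - 1) / r
Growth factor: (1 + 0.0326)^10 = 1.378228
Numerator: 1.378228 - 1 = 0.378228
FV = $4,500.00 * 0.378228 / 0.0326 = $52,209.45

$52,209.45


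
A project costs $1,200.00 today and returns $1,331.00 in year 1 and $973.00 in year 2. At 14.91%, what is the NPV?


Formula: NPV = C0 + C1/(1+r) + C2/(1+r)^2
Discount C1: $1,331.00 / (1 + 0.1491) = $1,158.30
Discount C2: $973.00 / (1 + 0.1491)^2 = $736.88
NPV = -$1,200.00 + $1,158.30 + $736.88 = $695.18

$695.18


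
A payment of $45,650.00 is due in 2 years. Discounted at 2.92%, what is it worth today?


Formula: PV = FV / (1 + r)^n
Substituting: PV = $45,650.00 / (1 + 0.0292)^2
Discount factor: (1.0292)^2 = 1.059253
PV = $45,650.00 / 1.059253 = $43,096.42

$43,096.42


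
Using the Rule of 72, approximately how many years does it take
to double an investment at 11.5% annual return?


Formula: Years ≈ 72 / r
Substituting: Years ≈ 72 / 11.5
Years ≈ 6.3

6.3 years


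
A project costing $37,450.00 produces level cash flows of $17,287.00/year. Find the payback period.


Formula: Payback = investment / annual cash flow
Substituting: Payback = $37,450.00 / $17,287.00
Payback = 2.1664 years

2.1664 years


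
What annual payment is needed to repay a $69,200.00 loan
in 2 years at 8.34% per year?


Formula: PMT = PV * r / (1 - (1+r)^(-n))
Denominator: 1 - (1 + 0.0834)^(-2) = 0.148034
Numerator: $69,200.00 * 0.0834 = 5771.28
PMT = 5771.28 / 0.148034 = $38,986.22

$38,986.22


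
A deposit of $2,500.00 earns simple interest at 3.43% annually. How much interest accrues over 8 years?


Formula: I = P * r * t
Substituting: I = $2,500.00 * 0.0343 * 8
Step: I = $2,500.00 * 0.2744
I = $686.00

$686.00


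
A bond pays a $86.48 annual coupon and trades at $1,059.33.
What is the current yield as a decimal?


Formula: Current yield = annual coupon / price
Substituting: CY = $86.48 / $1,059.33
CY = 0.081637

0.081637


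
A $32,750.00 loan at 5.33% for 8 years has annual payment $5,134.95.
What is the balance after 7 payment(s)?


Formula: Balance = PV*(1+r)^k - PMT*((1+r)^k - 1)/r
Growth: (1 + 0.0533)^7 = 1.43835
Accumulated factor: ((1+r)^k - 1)/r = 8.224203
Balance = $32,750.00 * 1.43835 - $5,134.95 * 8.224203
Balance = $4,875.09

$4,875.09


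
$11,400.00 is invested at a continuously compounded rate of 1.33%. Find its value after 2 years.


Formula: FV = P * e^(r*t)
Exponent: r*t = 0.0133 * 2 = 0.0266
e^(0.0266) = 1.026957
FV = $11,400.00 * 1.026957 = $11,707.31

$11,707.31


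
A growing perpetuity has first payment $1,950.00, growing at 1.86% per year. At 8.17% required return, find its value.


Formula: PV = C / (r - g)
Spread: r - g = 0.0817 - 0.0186 = 0.0631
Substituting: PV = $1,950.00 / 0.0631
PV = $30,903.33

$30,903.33


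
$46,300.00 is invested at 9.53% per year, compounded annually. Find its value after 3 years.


Formula: FV = P * (1 + r)^n
Substituting: FV = $46,300.00 * (1 + 0.0953)^3
Growth factor: (1.0953)^3 = 1.314012
FV = $46,300.00 * 1.314012 = $60,838.75

$60,838.75


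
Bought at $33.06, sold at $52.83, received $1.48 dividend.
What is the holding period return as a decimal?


Formula: HPR = (P1 - P0 + D) / P0
Gain: $52.83 - $33.06 + $1.48 = $21.25
HPR = $21.25 / $33.06 = 0.6428

0.6428


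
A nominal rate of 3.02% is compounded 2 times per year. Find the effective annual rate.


Formula: EAR = (1 + r/m)^m - 1
Period rate: r/m = 0.0302 / 2 = 0.0151
Compounding: (1 + 0.0151)^2 = 1.030428
EAR = 1.030428 - 1 = 0.030428

0.030428


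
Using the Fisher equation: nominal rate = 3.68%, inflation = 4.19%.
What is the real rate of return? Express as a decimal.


Formula: (1 + r_real) = (1 + r_nom) / (1 + inflation)
Substituting: (1 + r_real) = 1.0368 / 1.0419
(1 + r_real) = 0.995105
r_real = 0.995105 - 1 = -0.004895

-0.004895


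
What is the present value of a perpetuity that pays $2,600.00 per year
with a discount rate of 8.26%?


Formula: PV = C / r
Substituting: PV = $2,600.00 / 0.0826
PV = $31,477.00

$31,477.00


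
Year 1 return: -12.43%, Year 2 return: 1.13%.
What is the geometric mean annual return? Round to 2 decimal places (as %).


Formula: Geometric mean = ((1+r1)*(1+r2))^(1/2) - 1
Product: (1 + -0.1243) * (1 + 0.0113) = 0.8757 * 1.0113 = 0.885595
Square root: 0.885595^0.5 = 0.941061
Geometric mean = 0.941061 - 1 = -0.058939
As percentage: -5.89%

-5.89%


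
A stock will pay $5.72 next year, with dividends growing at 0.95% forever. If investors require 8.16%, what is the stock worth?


Formula: P = D1 / (r - g)
Spread: r - g = 0.0816 - 0.0095 = 0.0721
Substituting: P = $5.72 / 0.0721
P = $79.33

$79.33


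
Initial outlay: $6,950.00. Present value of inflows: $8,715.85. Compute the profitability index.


Formula: PI = PV(cash flows) / initial investment
Substituting: PI = $8,715.85 / $6,950.00
PI = 1.2541

1.2541


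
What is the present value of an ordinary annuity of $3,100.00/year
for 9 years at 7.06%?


Formula: PV = PMT * (1 - (1+r)^(-n)) / r
Discount factor: (1 + 0.0706)^(-9) = 0.541196
Bracket: 1 - 0.541196 = 0.458804
PV = $3,100.00 * 0.458804 / 0.0706 = $20,145.77

$20,145.77


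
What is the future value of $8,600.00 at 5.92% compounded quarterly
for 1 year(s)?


Formula: FV = P * (1 + r/m)^(m*t)
Period rate: r/m = 0.0592 / 4 = 0.0148
Total periods: m*t = 4 * 1 = 4
Growth factor: (1 + 0.0148)^4 = 1.060527
FV = $8,600.00 * 1.060527 = $9,120.53

$9,120.53


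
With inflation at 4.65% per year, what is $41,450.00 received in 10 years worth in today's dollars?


Formula: Real value = nominal / (1 + inflation)^years
Price level: (1 + 0.0465)^10 = 1.575405
Real value = $41,450.00 / 1.575405 = $26,310.69

$26,310.69


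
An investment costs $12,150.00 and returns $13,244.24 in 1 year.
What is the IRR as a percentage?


Formula: IRR = C1/C0 - 1
Substituting: IRR = $13,244.24 / $12,150.00 - 1
Ratio: 1.090061 - 1 = 0.090061
IRR = 9.0061%

9.0061%


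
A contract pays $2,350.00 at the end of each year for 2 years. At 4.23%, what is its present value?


Formula: PV = PMT * (1 - (1+r)^(-n)) / r
Discount factor: (1 + 0.0423)^(-2) = 0.92048
Bracket: 1 - 0.92048 = 0.07952
PV = $2,350.00 * 0.07952 / 0.0423 = $4,417.76

$4,417.76


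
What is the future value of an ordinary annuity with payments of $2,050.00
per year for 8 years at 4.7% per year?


Formula: FV = PMT * ((1+r)^n - 1) / r
Growth factor: (1 + 0.047)^8 = 1.444021
Numerator: 1.444021 - 1 = 0.444021
FV = $2,050.00 * 0.444021 / 0.047 = $19,366.87

$19,366.87


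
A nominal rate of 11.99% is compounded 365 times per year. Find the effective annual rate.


Formula: EAR = (1 + r/m)^m - 1
Period rate: r/m = 0.1199 / 365 = 0.000328
Compounding: (1 + 0.000328)^365 = 1.127362
EAR = 1.127362 - 1 = 0.127362

0.127362


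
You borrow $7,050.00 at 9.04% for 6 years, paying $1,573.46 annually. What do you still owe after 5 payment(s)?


Formula: Balance = PV*(1+r)^k - PMT*((1+r)^k - 1)/r
Growth: (1 + 0.0904)^5 = 1.541449
Accumulated factor: ((1+r)^k - 1)/r = 5.989482
Balance = $7,050.00 * 1.541449 - $1,573.46 * 5.989482
Balance = $1,443.01

$1,443.01


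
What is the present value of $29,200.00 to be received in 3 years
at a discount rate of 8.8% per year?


Formula: PV = FV / (1 + r)^n
Substituting: PV = $29,200.00 / (1 + 0.088)^3
Discount factor: (1.088)^3 = 1.287913
PV = $29,200.00 / 1.287913 = $22,672.33

$22,672.33


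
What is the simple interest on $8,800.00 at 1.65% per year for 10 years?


Formula: I = P * r * t
Substituting: I = $8,800.00 * 0.0165 * 10
Step: I = $8,800.00 * 0.165
I = $1,452.00

$1,452.00


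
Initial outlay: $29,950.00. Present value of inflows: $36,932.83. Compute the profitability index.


Formula: PI = PV(cash flows) / initial investment
Substituting: PI = $36,932.83 / $29,950.00
PI = 1.2331

1.2331


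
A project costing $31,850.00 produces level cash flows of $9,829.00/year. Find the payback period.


Formula: Payback = investment / annual cash flow
Substituting: Payback = $31,850.00 / $9,829.00
Payback = 3.2404 years

3.2404 years


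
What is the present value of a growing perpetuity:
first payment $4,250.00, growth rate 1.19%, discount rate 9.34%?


Formula: PV = C / (r - g)
Spread: r - g = 0.0934 - 0.0119 = 0.0815
Substituting: PV = $4,250.00 / 0.0815
PV = $52,147.24

$52,147.24


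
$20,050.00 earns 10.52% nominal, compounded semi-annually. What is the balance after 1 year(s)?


Formula: FV = P * (1 + r/m)^(m*t)
Period rate: r/m = 0.1052 / 2 = 0.0526
Total periods: m*t = 2 * 1 = 2
Growth factor: (1 + 0.0526)^2 = 1.107967
FV = $20,050.00 * 1.107967 = $22,214.73

$22,214.73


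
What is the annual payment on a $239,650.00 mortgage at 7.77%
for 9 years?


Formula: PMT = PV * r / (1 - (1+r)^(-n))
Denominator: 1 - (1 + 0.0777)^(-9) = 0.49006
Numerator: $239,650.00 * 0.0777 = 18620.805
PMT = 18620.805 / 0.49006 = $37,996.99

$37,996.99


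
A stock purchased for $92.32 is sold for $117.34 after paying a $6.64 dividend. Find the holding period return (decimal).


Formula: HPR = (P1 - P0 + D) / P0
Gain: $117.34 - $92.32 + $6.64 = $31.66
HPR = $31.66 / $92.32 = 0.3429

0.3429


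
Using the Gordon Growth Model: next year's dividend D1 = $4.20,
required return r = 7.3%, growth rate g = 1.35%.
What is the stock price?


Formula: P = D1 / (r - g)
Spread: r - g = 0.073 - 0.0135 = 0.0595
Substituting: P = $4.20 / 0.0595
P = $70.59

$70.59


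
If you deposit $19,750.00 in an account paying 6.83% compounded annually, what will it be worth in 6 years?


Formula: FV = P * (1 + r)^n
Substituting: FV = $19,750.00 * (1 + 0.0683)^6
Growth factor: (1.0683)^6 = 1.486481
FV = $19,750.00 * 1.486481 = $29,358.00

$29,358.00


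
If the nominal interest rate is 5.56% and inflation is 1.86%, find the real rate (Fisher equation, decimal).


Formula: (1 + r_real) = (1 + r_nom) / (1 + inflation)
Substituting: (1 + r_real) = 1.0556 / 1.0186
(1 + r_real) = 1.036324
r_real = 1.036324 - 1 = 0.036324

0.036324


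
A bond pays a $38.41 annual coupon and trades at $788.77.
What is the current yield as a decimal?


Formula: Current yield = annual coupon / price
Substituting: CY = $38.41 / $788.77
CY = 0.048696

0.048696


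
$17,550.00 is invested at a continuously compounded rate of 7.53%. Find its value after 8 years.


Formula: FV = P * e^(r*t)
Exponent: r*t = 0.0753 * 8 = 0.6024
e^(0.6024) = 1.826497
FV = $17,550.00 * 1.826497 = $32,055.02

$32,055.02


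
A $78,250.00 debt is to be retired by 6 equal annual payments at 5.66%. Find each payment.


Formula: PMT = PV * r / (1 - (1+r)^(-n))
Denominator: 1 - (1 + 0.0566)^(-6) = 0.281319
Numerator: $78,250.00 * 0.0566 = 4428.95
PMT = 4428.95 / 0.281319 = $15,743.53

$15,743.53


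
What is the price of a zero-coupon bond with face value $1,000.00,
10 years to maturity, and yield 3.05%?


Formula: Price = FV / (1 + r)^n
Substituting: Price = $1,000.00 / (1 + 0.0305)^10
Discount factor: (1.0305)^10 = 1.350455
Price = $1,000.00 / 1.350455 = $740.49

$740.49


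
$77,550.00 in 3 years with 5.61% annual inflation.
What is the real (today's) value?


Formula: Real value = nominal / (1 + inflation)^years
Price level: (1 + 0.0561)^3 = 1.177918
Real value = $77,550.00 / 1.177918 = $65,836.49

$65,836.49


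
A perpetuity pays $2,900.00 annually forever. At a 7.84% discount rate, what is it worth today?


Formula: PV = C / r
Substituting: PV = $2,900.00 / 0.0784
PV = $36,989.80

$36,989.80


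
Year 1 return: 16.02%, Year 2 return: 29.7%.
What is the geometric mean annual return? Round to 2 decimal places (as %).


Formula: Geometric mean = ((1+r1)*(1+r2))^(1/2) - 1
Product: (1 + 0.1602) * (1 + 0.297) = 1.1602 * 1.297 = 1.504779
Square root: 1.504779^0.5 = 1.226695
Geometric mean = 1.226695 - 1 = 0.226695
As percentage: 22.67%

22.67%


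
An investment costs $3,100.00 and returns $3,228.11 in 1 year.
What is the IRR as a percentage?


Formula: IRR = C1/C0 - 1
Substituting: IRR = $3,228.11 / $3,100.00 - 1
Ratio: 1.041326 - 1 = 0.041326
IRR = 4.1326%

4.1326%


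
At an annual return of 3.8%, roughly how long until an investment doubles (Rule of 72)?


Formula: Years ≈ 72 / r
Substituting: Years ≈ 72 / 3.8
Years ≈ 18.9

18.9 years


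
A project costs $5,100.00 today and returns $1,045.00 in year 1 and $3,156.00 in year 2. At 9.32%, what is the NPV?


Formula: NPV = C0 + C1/(1+r) + C2/(1+r)^2
Discount C1: $1,045.00 / (1 + 0.0932) = $955.91
Discount C2: $3,156.00 / (1 + 0.0932)^2 = $2,640.81
NPV = -$5,100.00 + $955.91 + $2,640.81 = -$1,503.28

-$1,503.28


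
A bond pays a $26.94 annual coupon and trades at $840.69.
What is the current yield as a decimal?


Formula: Current yield = annual coupon / price
Substituting: CY = $26.94 / $840.69
CY = 0.032045

0.032045


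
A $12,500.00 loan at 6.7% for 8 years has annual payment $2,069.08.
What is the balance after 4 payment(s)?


Formula: Balance = PV*(1+r)^k - PMT*((1+r)^k - 1)/r
Growth: (1 + 0.067)^4 = 1.296157
Accumulated factor: ((1+r)^k - 1)/r = 4.420257
Balance = $12,500.00 * 1.296157 - $2,069.08 * 4.420257
Balance = $7,056.10

$7,056.10


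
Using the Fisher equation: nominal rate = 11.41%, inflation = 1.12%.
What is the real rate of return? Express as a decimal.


Formula: (1 + r_real) = (1 + r_nom) / (1 + inflation)
Substituting: (1 + r_real) = 1.1141 / 1.0112
(1 + r_real) = 1.10176
r_real = 1.10176 - 1 = 0.10176

0.10176


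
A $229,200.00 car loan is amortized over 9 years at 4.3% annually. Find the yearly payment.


Formula: PMT = PV * r / (1 - (1+r)^(-n))
Denominator: 1 - (1 + 0.043)^(-9) = 0.315393
Numerator: $229,200.00 * 0.043 = 9855.6
PMT = 9855.6 / 0.315393 = $31,248.62

$31,248.62


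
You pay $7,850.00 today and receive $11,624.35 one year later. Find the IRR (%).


Formula: IRR = C1/C0 - 1
Substituting: IRR = $11,624.35 / $7,850.00 - 1
Ratio: 1.480809 - 1 = 0.480809
IRR = 48.0809%

48.0809%


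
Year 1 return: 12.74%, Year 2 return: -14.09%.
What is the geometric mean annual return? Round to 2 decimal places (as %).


Formula: Geometric mean = ((1+r1)*(1+r2))^(1/2) - 1
Product: (1 + 0.1274) * (1 + -0.1409) = 1.1274 * 0.8591 = 0.968549
Square root: 0.968549^0.5 = 0.984149
Geometric mean = 0.984149 - 1 = -0.015851
As percentage: -1.59%

-1.59%


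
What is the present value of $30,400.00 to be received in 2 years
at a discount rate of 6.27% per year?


Formula: PV = FV / (1 + r)^n
Substituting: PV = $30,400.00 / (1 + 0.0627)^2
Discount factor: (1.0627)^2 = 1.129331
PV = $30,400.00 / 1.129331 = $26,918.58

$26,918.58


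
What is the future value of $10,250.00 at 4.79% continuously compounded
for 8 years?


Formula: FV = P * e^(r*t)
Exponent: r*t = 0.0479 * 8 = 0.3832
e^(0.3832) = 1.466971
FV = $10,250.00 * 1.466971 = $15,036.46

$15,036.46


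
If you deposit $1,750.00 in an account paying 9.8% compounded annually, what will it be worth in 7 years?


Formula: FV = P * (1 + r)^n
Substituting: FV = $1,750.00 * (1 + 0.098)^7
Growth factor: (1.098)^7 = 1.92405
FV = $1,750.00 * 1.92405 = $3,367.09

$3,367.09


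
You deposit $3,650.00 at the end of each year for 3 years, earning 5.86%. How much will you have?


Formula: FV = PMT * ((1+r)^n - 1) / r
Growth factor: (1 + 0.0586)^3 = 1.186303
Numerator: 1.186303 - 1 = 0.186303
FV = $3,650.00 * 0.186303 / 0.0586 = $11,604.20

$11,604.20


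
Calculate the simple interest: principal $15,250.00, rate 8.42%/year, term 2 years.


Formula: I = P * r * t
Substituting: I = $15,250.00 * 0.0842 * 2
Step: I = $15,250.00 * 0.1684
I = $2,568.10

$2,568.10


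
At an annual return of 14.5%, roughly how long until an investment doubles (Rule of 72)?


Formula: Years ≈ 72 / r
Substituting: Years ≈ 72 / 14.5
Years ≈ 5.0

5.0 years


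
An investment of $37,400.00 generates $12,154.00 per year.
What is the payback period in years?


Formula: Payback = investment / annual cash flow
Substituting: Payback = $37,400.00 / $12,154.00
Payback = 3.0772 years

3.0772 years


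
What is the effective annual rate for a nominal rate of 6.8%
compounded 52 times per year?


Formula: EAR = (1 + r/m)^m - 1
Period rate: r/m = 0.068 / 52 = 0.001308
Compounding: (1 + 0.001308)^52 = 1.070318
EAR = 1.070318 - 1 = 0.070318

0.070318


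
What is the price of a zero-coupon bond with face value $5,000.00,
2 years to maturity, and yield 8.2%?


Formula: Price = FV / (1 + r)^n
Substituting: Price = $5,000.00 / (1 + 0.082)^2
Discount factor: (1.082)^2 = 1.170724
Price = $5,000.00 / 1.170724 = $4,270.86

$4,270.86


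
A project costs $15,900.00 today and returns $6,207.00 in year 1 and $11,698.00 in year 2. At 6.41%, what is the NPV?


Formula: NPV = C0 + C1/(1+r) + C2/(1+r)^2
Discount C1: $6,207.00 / (1 + 0.0641) = $5,833.10
Discount C2: $11,698.00 / (1 + 0.0641)^2 = $10,331.10
NPV = -$15,900.00 + $5,833.10 + $10,331.10 = $264.20

$264.20


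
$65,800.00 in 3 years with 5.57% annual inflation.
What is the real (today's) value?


Formula: Real value = nominal / (1 + inflation)^years
Price level: (1 + 0.0557)^3 = 1.17658
Real value = $65,800.00 / 1.17658 = $55,924.79

$55,924.79


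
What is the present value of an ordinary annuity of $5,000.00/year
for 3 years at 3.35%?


Formula: PV = PMT * (1 - (1+r)^(-n)) / r
Discount factor: (1 + 0.0335)^(-3) = 0.905876
Bracket: 1 - 0.905876 = 0.094124
PV = $5,000.00 * 0.094124 / 0.0335 = $14,048.42

$14,048.42


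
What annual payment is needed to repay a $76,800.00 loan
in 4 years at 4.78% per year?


Formula: PMT = PV * r / (1 - (1+r)^(-n))
Denominator: 1 - (1 + 0.0478)^(-4) = 0.170366
Numerator: $76,800.00 * 0.0478 = 3671.04
PMT = 3671.04 / 0.170366 = $21,547.93

$21,547.93


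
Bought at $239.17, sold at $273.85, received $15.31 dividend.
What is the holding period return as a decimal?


Formula: HPR = (P1 - P0 + D) / P0
Gain: $273.85 - $239.17 + $15.31 = $49.99
HPR = $49.99 / $239.17 = 0.209

0.209


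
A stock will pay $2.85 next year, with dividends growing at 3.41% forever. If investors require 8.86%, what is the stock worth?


Formula: P = D1 / (r - g)
Spread: r - g = 0.0886 - 0.0341 = 0.0545
Substituting: P = $2.85 / 0.0545
P = $52.29

$52.29


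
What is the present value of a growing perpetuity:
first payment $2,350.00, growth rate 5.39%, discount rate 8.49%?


Formula: PV = C / (r - g)
Spread: r - g = 0.0849 - 0.0539 = 0.031
Substituting: PV = $2,350.00 / 0.031
PV = $75,806.45

$75,806.45


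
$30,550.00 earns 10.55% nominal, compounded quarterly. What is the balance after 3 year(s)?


Formula: FV = P * (1 + r/m)^(m*t)
Period rate: r/m = 0.1055 / 4 = 0.026375
Total periods: m*t = 4 * 3 = 12
Growth factor: (1 + 0.026375)^12 = 1.366699
FV = $30,550.00 * 1.366699 = $41,752.65

$41,752.65


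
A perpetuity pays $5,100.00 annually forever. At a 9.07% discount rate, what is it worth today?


Formula: PV = C / r
Substituting: PV = $5,100.00 / 0.0907
PV = $56,229.33

$56,229.33


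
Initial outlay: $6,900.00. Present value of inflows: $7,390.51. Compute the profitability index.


Formula: PI = PV(cash flows) / initial investment
Substituting: PI = $7,390.51 / $6,900.00
PI = 1.0711

1.0711


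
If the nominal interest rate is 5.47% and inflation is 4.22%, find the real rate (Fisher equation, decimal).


Formula: (1 + r_real) = (1 + r_nom) / (1 + inflation)
Substituting: (1 + r_real) = 1.0547 / 1.0422
(1 + r_real) = 1.011994
r_real = 1.011994 - 1 = 0.011994

0.011994


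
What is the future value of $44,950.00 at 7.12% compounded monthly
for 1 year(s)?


Formula: FV = P * (1 + r/m)^(m*t)
Period rate: r/m = 0.0712 / 12 = 0.005933
Total periods: m*t = 12 * 1 = 12
Growth factor: (1 + 0.005933)^12 = 1.07357
FV = $44,950.00 * 1.07357 = $48,256.97

$48,256.97


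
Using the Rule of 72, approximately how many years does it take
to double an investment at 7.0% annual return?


Formula: Years ≈ 72 / r
Substituting: Years ≈ 72 / 7.0
Years ≈ 10.3

10.3 years


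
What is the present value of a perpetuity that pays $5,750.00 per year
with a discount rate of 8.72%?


Formula: PV = C / r
Substituting: PV = $5,750.00 / 0.0872
PV = $65,940.37

$65,940.37


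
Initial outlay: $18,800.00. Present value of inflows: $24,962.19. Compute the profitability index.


Formula: PI = PV(cash flows) / initial investment
Substituting: PI = $24,962.19 / $18,800.00
PI = 1.3278

1.3278


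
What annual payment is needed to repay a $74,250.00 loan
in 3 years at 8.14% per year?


Formula: PMT = PV * r / (1 - (1+r)^(-n))
Denominator: 1 - (1 + 0.0814)^(-3) = 0.209247
Numerator: $74,250.00 * 0.0814 = 6043.95
PMT = 6043.95 / 0.209247 = $28,884.30

$28,884.30


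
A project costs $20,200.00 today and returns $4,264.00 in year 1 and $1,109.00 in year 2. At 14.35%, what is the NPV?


Formula: NPV = C0 + C1/(1+r) + C2/(1+r)^2
Discount C1: $4,264.00 / (1 + 0.1435) = $3,728.90
Discount C2: $1,109.00 / (1 + 0.1435)^2 = $848.12
NPV = -$20,200.00 + $3,728.90 + $848.12 = -$15,622.97

-$15,622.97
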